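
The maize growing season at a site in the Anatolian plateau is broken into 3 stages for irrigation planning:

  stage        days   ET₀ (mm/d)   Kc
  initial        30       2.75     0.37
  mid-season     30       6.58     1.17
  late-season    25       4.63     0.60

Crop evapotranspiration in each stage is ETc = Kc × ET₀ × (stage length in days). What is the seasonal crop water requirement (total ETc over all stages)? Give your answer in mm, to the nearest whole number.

initial: 0.37 × 2.75 × 30 = 30.53 mm
mid-season: 1.17 × 6.58 × 30 = 230.96 mm
late-season: 0.60 × 4.63 × 25 = 69.45 mm
Seasonal total = 330.94 mm

331 mm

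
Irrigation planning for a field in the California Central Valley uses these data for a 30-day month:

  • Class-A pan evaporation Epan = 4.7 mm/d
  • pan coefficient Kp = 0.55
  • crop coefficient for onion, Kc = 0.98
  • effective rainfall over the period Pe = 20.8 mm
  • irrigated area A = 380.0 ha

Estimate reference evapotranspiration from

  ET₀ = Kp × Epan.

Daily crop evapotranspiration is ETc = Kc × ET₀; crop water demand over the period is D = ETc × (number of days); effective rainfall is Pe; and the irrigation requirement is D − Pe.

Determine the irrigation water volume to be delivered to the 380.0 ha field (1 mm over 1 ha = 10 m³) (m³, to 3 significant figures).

210000 m³

ET₀ = 0.55 × 4.7 = 2.5850 mm/d
ETc = Kc × ET₀ = 0.98 × 2.5850 = 2.5333 mm/d
Crop demand D = ETc × 30 d = 2.5333 × 30 = 75.999 mm
D − Pe = 75.999 − 20.8 = 55.199 mm
Volume = 55.199 mm × 380.0 ha × 10 = 209756.2 m³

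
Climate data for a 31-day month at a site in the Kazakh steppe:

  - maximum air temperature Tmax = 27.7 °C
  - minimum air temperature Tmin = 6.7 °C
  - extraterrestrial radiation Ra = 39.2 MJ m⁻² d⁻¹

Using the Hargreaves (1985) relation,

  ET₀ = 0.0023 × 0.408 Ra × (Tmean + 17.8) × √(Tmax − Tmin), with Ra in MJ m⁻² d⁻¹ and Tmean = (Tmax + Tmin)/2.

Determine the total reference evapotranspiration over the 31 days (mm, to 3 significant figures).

183 mm

Tmean = (27.7 + 6.7)/2 = 17.20 °C
0.408 Ra = 0.408 × 39.2 = 15.9936 mm/d equivalent
ET₀ = 0.0023 × 15.9936 × (17.20 + 17.8) × √21.0 = 0.0023 × 15.9936 × 35.00 × 4.5826 = 5.9000 mm/d
Over 31 days: 5.9000 × 31 = 182.900 mm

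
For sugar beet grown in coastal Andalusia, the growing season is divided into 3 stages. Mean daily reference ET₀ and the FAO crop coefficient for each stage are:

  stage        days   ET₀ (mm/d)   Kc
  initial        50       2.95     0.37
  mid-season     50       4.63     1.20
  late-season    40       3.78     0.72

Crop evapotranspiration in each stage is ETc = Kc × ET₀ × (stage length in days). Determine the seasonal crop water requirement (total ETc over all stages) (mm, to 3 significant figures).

441 mm

initial: 0.37 × 2.95 × 50 = 54.58 mm
mid-season: 1.20 × 4.63 × 50 = 277.80 mm
late-season: 0.72 × 3.78 × 40 = 108.86 mm
Seasonal total = 441.24 mm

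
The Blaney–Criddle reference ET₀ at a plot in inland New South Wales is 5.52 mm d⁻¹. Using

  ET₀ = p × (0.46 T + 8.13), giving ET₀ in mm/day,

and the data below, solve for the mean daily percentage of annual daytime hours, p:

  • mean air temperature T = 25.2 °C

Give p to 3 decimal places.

0.280

p = ET₀ / (0.46 T + 8.13) = 5.52 / (0.46 × 25.2 + 8.13) = 5.52 / 19.722 = 0.2799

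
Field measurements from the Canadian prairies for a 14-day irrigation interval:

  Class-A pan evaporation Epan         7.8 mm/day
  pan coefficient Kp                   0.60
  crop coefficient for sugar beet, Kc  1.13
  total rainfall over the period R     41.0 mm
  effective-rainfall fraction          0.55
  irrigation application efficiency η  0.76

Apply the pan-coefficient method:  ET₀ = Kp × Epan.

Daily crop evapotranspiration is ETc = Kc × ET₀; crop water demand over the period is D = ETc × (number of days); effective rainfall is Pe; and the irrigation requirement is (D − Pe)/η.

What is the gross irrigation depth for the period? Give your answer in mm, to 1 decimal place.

67.7 mm

ET₀ = 0.60 × 7.8 = 4.6800 mm/d
ETc = Kc × ET₀ = 1.13 × 4.6800 = 5.2884 mm/d
Crop demand D = ETc × 14 d = 5.2884 × 14 = 74.038 mm
Pe = 0.55 × 41.0 = 22.550 mm
D − Pe = 74.038 − 22.550 = 51.488 mm
Gross irrigation = 51.488 / 0.76 = 67.747 mm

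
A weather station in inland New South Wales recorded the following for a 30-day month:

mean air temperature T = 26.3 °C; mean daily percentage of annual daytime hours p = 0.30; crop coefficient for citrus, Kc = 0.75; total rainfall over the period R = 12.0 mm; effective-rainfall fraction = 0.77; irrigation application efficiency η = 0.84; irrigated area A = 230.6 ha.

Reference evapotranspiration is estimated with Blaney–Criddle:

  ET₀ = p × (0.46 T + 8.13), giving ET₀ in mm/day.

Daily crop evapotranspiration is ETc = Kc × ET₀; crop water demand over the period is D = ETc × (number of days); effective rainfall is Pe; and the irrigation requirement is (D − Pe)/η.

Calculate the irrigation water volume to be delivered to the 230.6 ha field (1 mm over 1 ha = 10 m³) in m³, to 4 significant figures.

349500 m³

ET₀ = 0.30 × (0.46 × 26.3 + 8.13) = 0.30 × 20.228 = 6.0684 mm/d
ETc = Kc × ET₀ = 0.75 × 6.0684 = 4.5513 mm/d
Crop demand D = ETc × 30 d = 4.5513 × 30 = 136.539 mm
Pe = 0.77 × 12.0 = 9.240 mm
D − Pe = 136.539 − 9.240 = 127.299 mm
Gross irrigation = 127.299 / 0.84 = 151.546 mm
Volume = 151.546 mm × 230.6 ha × 10 = 349465.1 m³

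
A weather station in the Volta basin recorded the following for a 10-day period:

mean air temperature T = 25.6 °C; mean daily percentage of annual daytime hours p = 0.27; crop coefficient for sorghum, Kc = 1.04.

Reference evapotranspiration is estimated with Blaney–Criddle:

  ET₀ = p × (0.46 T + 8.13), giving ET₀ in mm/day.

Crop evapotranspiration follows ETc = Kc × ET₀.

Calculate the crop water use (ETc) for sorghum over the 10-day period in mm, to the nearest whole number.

ET₀ = 0.27 × (0.46 × 25.6 + 8.13) = 0.27 × 19.906 = 5.3746 mm/d
ETc = Kc × ET₀ = 1.04 × 5.3746 = 5.5896 mm/d
Over 10 days: 5.5896 × 10 = 55.896 mm

56 mm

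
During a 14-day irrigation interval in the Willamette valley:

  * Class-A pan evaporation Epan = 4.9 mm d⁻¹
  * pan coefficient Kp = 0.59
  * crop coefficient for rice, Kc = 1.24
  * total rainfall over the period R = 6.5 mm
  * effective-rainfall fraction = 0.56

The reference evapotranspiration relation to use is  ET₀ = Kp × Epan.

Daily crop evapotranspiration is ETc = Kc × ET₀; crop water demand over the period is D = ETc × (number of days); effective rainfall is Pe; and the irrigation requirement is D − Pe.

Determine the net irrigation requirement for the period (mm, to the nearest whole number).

47 mm

ET₀ = 0.59 × 4.9 = 2.8910 mm/d
ETc = Kc × ET₀ = 1.24 × 2.8910 = 3.5848 mm/d
Crop demand D = ETc × 14 d = 3.5848 × 14 = 50.187 mm
Pe = 0.56 × 6.5 = 3.640 mm
D − Pe = 50.187 − 3.640 = 46.547 mm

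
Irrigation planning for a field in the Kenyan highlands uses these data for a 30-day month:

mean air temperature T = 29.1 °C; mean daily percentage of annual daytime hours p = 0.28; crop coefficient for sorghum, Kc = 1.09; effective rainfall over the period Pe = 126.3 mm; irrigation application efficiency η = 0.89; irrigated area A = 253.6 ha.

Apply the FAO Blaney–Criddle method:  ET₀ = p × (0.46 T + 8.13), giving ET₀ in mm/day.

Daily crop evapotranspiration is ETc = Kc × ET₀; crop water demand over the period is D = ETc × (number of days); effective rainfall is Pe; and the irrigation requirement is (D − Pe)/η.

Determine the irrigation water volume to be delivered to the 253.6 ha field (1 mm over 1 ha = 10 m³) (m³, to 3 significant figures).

ET₀ = 0.28 × (0.46 × 29.1 + 8.13) = 0.28 × 21.516 = 6.0245 mm/d
ETc = Kc × ET₀ = 1.09 × 6.0245 = 6.5667 mm/d
Crop demand D = ETc × 30 d = 6.5667 × 30 = 197.001 mm
D − Pe = 197.001 − 126.3 = 70.701 mm
Gross irrigation = 70.701 / 0.89 = 79.439 mm
Volume = 79.439 mm × 253.6 ha × 10 = 201457.3 m³

201000 m³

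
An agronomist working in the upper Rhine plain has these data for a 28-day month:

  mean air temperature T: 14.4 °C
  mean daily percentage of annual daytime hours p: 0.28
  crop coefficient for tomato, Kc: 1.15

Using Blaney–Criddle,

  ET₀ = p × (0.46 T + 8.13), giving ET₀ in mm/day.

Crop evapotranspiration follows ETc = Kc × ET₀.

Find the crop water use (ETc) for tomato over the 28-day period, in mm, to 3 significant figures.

133 mm

ET₀ = 0.28 × (0.46 × 14.4 + 8.13) = 0.28 × 14.754 = 4.1311 mm/d
ETc = Kc × ET₀ = 1.15 × 4.1311 = 4.7508 mm/d
Over 28 days: 4.7508 × 28 = 133.022 mm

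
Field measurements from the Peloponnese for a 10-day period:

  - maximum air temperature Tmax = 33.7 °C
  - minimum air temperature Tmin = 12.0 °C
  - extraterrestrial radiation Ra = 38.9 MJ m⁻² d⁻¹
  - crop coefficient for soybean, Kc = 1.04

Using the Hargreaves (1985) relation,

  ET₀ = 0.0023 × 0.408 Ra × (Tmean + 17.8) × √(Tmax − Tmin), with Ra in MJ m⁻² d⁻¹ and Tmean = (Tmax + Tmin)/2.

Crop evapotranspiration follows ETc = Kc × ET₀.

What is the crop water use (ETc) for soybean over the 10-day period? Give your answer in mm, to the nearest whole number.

Tmean = (33.7 + 12.0)/2 = 22.85 °C
0.408 Ra = 0.408 × 38.9 = 15.8712 mm/d equivalent
ET₀ = 0.0023 × 15.8712 × (22.85 + 17.8) × √21.7 = 0.0023 × 15.8712 × 40.65 × 4.6583 = 6.9123 mm/d
ETc = Kc × ET₀ = 1.04 × 6.9123 = 7.1888 mm/d
Over 10 days: 7.1888 × 10 = 71.888 mm

72 mm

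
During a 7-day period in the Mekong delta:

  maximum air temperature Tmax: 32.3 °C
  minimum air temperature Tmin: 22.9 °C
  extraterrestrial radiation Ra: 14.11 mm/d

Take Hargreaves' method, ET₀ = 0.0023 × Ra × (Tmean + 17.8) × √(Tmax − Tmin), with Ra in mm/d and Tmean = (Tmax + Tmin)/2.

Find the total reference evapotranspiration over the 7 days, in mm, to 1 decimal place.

31.6 mm

Tmean = (32.3 + 22.9)/2 = 27.60 °C
ET₀ = 0.0023 × 14.11 × (27.60 + 17.8) × √9.4 = 0.0023 × 14.11 × 45.40 × 3.0659 = 4.5172 mm/d
Over 7 days: 4.5172 × 7 = 31.620 mm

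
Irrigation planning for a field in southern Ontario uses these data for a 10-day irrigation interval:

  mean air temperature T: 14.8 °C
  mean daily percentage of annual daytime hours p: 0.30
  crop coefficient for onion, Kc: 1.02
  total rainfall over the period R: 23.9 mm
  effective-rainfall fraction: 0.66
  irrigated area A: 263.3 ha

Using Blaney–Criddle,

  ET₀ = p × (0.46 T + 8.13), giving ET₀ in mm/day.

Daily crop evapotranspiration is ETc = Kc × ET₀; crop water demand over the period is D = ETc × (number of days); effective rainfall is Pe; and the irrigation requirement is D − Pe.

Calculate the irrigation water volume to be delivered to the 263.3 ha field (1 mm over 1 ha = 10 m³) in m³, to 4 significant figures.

78820 m³

ET₀ = 0.30 × (0.46 × 14.8 + 8.13) = 0.30 × 14.938 = 4.4814 mm/d
ETc = Kc × ET₀ = 1.02 × 4.4814 = 4.5710 mm/d
Crop demand D = ETc × 10 d = 4.5710 × 10 = 45.710 mm
Pe = 0.66 × 23.9 = 15.774 mm
D − Pe = 45.710 − 15.774 = 29.936 mm
Volume = 29.936 mm × 263.3 ha × 10 = 78821.5 m³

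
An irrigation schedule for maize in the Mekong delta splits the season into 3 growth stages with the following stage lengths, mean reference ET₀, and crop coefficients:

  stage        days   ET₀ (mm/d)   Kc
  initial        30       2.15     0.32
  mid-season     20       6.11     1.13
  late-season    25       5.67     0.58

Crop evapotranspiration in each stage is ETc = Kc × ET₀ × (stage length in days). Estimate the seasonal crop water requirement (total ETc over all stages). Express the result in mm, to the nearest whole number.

241 mm

initial: 0.32 × 2.15 × 30 = 20.64 mm
mid-season: 1.13 × 6.11 × 20 = 138.09 mm
late-season: 0.58 × 5.67 × 25 = 82.22 mm
Seasonal total = 240.95 mm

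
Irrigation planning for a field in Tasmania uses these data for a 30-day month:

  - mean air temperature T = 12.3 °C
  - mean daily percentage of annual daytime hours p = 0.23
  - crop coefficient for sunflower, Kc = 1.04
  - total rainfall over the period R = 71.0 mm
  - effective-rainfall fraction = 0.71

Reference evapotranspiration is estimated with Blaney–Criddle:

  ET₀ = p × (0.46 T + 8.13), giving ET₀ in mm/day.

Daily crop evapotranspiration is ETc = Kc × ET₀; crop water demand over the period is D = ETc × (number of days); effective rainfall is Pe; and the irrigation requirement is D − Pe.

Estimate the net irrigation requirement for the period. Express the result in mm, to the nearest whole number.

49 mm

ET₀ = 0.23 × (0.46 × 12.3 + 8.13) = 0.23 × 13.788 = 3.1712 mm/d
ETc = Kc × ET₀ = 1.04 × 3.1712 = 3.2980 mm/d
Crop demand D = ETc × 30 d = 3.2980 × 30 = 98.940 mm
Pe = 0.71 × 71.0 = 50.410 mm
D − Pe = 98.940 − 50.410 = 48.530 mm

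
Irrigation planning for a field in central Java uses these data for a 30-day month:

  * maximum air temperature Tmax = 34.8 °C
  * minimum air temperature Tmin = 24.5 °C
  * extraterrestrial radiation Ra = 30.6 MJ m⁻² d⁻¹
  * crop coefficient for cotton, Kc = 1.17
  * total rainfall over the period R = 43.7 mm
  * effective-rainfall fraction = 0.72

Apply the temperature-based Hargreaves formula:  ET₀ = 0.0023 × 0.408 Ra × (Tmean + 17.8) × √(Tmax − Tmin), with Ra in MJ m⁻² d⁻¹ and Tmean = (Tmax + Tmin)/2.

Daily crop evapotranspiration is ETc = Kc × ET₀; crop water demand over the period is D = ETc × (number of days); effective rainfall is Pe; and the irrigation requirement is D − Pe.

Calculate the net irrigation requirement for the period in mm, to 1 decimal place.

122.0 mm

Tmean = (34.8 + 24.5)/2 = 29.65 °C
0.408 Ra = 0.408 × 30.6 = 12.4848 mm/d equivalent
ET₀ = 0.0023 × 12.4848 × (29.65 + 17.8) × √10.3 = 0.0023 × 12.4848 × 47.45 × 3.2094 = 4.3729 mm/d
ETc = Kc × ET₀ = 1.17 × 4.3729 = 5.1163 mm/d
Crop demand D = ETc × 30 d = 5.1163 × 30 = 153.489 mm
Pe = 0.72 × 43.7 = 31.464 mm
D − Pe = 153.489 − 31.464 = 122.025 mm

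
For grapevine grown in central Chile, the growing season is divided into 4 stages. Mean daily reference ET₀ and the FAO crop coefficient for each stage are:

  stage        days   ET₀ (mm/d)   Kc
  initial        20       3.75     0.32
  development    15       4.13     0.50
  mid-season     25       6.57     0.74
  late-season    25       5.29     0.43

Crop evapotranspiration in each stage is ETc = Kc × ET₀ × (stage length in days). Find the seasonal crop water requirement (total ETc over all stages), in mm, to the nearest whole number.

initial: 0.32 × 3.75 × 20 = 24.00 mm
development: 0.50 × 4.13 × 15 = 30.98 mm
mid-season: 0.74 × 6.57 × 25 = 121.55 mm
late-season: 0.43 × 5.29 × 25 = 56.87 mm
Seasonal total = 233.40 mm

233 mm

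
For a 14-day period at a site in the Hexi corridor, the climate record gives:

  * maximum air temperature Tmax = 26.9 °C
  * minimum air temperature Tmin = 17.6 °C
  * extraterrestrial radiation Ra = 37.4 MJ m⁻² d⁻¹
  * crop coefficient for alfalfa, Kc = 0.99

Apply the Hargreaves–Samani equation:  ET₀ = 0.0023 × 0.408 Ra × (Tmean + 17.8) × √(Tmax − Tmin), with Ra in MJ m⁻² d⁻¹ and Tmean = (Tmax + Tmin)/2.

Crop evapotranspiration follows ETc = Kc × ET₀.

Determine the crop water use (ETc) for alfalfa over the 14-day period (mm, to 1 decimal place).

59.4 mm

Tmean = (26.9 + 17.6)/2 = 22.25 °C
0.408 Ra = 0.408 × 37.4 = 15.2592 mm/d equivalent
ET₀ = 0.0023 × 15.2592 × (22.25 + 17.8) × √9.3 = 0.0023 × 15.2592 × 40.05 × 3.0496 = 4.2865 mm/d
ETc = Kc × ET₀ = 0.99 × 4.2865 = 4.2436 mm/d
Over 14 days: 4.2436 × 14 = 59.410 mm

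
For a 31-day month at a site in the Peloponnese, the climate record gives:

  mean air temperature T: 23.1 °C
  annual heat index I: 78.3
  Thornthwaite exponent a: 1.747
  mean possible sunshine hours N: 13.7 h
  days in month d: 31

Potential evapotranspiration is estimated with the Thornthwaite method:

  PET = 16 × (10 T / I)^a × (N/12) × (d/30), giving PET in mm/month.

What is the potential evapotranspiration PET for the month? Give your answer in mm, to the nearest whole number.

10T/I = 10 × 23.1 / 78.3 = 2.9502
(10T/I)^a = 2.9502^1.747 = 6.6196
Uncorrected PET = 16 × 6.6196 = 105.914 mm
Correction = (N/12)(d/30) = (13.7/12)(31/30) = 1.1797
PET = 105.914 × 1.1797 = 124.947 mm/month

125 mm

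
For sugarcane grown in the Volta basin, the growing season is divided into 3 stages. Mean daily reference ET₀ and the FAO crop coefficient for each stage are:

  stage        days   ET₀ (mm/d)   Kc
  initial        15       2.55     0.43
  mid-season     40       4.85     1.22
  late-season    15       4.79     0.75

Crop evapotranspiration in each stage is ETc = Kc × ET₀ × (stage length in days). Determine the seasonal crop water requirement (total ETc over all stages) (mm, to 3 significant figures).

initial: 0.43 × 2.55 × 15 = 16.45 mm
mid-season: 1.22 × 4.85 × 40 = 236.68 mm
late-season: 0.75 × 4.79 × 15 = 53.89 mm
Seasonal total = 307.02 mm

307 mm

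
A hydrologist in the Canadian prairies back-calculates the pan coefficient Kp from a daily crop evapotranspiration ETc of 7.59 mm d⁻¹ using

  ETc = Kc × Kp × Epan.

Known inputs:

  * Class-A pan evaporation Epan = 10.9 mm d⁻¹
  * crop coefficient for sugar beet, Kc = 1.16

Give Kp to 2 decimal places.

0.60

ETc = Kc × Kp × Epan  ⇒  Kp = ETc / (Kc × Epan)
Kp = 7.59 / (1.16 × 10.9) = 7.59 / 12.644 = 0.6003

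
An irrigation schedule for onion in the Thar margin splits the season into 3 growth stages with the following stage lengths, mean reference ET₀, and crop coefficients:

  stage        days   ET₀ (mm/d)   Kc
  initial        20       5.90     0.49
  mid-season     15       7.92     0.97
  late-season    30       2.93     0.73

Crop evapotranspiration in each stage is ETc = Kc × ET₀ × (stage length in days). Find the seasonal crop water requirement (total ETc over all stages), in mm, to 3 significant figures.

initial: 0.49 × 5.90 × 20 = 57.82 mm
mid-season: 0.97 × 7.92 × 15 = 115.24 mm
late-season: 0.73 × 2.93 × 30 = 64.17 mm
Seasonal total = 237.23 mm

237 mm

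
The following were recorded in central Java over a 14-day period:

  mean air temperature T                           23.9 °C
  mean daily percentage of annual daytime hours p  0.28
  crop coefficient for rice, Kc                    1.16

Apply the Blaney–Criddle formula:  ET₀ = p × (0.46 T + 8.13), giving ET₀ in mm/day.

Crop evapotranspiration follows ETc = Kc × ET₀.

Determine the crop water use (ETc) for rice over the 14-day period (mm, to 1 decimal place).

ET₀ = 0.28 × (0.46 × 23.9 + 8.13) = 0.28 × 19.124 = 5.3547 mm/d
ETc = Kc × ET₀ = 1.16 × 5.3547 = 6.2115 mm/d
Over 14 days: 6.2115 × 14 = 86.961 mm

87.0 mm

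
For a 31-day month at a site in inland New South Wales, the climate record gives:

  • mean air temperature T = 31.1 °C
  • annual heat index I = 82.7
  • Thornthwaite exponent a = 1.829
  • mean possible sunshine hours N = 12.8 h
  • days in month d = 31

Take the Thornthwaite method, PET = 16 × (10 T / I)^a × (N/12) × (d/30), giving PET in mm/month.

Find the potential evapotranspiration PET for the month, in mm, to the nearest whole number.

10T/I = 10 × 31.1 / 82.7 = 3.7606
(10T/I)^a = 3.7606^1.829 = 11.2757
Uncorrected PET = 16 × 11.2757 = 180.411 mm
Correction = (N/12)(d/30) = (12.8/12)(31/30) = 1.1022
PET = 180.411 × 1.1022 = 198.849 mm/month

199 mm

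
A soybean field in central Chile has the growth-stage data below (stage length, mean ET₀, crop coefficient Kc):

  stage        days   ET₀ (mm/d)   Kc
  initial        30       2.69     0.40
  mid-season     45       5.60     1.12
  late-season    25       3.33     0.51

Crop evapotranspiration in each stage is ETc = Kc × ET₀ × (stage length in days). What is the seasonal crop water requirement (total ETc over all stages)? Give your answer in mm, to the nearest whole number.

357 mm

initial: 0.40 × 2.69 × 30 = 32.28 mm
mid-season: 1.12 × 5.60 × 45 = 282.24 mm
late-season: 0.51 × 3.33 × 25 = 42.46 mm
Seasonal total = 356.98 mm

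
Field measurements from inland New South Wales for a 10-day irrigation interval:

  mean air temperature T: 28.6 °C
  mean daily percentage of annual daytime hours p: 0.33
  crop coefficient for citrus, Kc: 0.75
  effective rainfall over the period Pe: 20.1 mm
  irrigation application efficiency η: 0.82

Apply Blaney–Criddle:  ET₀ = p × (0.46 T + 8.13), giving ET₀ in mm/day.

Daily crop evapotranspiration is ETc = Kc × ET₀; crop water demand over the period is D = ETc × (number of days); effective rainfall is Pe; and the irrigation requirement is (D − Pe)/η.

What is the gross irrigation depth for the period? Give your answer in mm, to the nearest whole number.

40 mm

ET₀ = 0.33 × (0.46 × 28.6 + 8.13) = 0.33 × 21.286 = 7.0244 mm/d
ETc = Kc × ET₀ = 0.75 × 7.0244 = 5.2683 mm/d
Crop demand D = ETc × 10 d = 5.2683 × 10 = 52.683 mm
D − Pe = 52.683 − 20.1 = 32.583 mm
Gross irrigation = 32.583 / 0.82 = 39.735 mm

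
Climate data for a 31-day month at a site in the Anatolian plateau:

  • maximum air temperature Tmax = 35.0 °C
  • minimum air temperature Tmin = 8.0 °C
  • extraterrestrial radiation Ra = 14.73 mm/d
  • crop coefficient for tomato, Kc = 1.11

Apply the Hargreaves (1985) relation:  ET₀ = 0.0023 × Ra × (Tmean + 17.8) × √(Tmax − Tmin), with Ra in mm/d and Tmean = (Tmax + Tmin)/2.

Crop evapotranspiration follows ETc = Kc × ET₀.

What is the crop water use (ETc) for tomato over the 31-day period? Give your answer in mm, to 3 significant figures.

238 mm

Tmean = (35.0 + 8.0)/2 = 21.50 °C
ET₀ = 0.0023 × 14.73 × (21.50 + 17.8) × √27.0 = 0.0023 × 14.73 × 39.30 × 5.1962 = 6.9185 mm/d
ETc = Kc × ET₀ = 1.11 × 6.9185 = 7.6795 mm/d
Over 31 days: 7.6795 × 31 = 238.065 mm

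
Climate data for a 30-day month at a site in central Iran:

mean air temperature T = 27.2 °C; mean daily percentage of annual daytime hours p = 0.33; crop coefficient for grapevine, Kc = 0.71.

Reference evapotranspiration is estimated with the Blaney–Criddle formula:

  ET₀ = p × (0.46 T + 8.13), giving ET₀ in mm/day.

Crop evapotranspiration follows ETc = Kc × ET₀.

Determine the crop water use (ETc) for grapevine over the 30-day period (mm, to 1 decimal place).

ET₀ = 0.33 × (0.46 × 27.2 + 8.13) = 0.33 × 20.642 = 6.8119 mm/d
ETc = Kc × ET₀ = 0.71 × 6.8119 = 4.8364 mm/d
Over 30 days: 4.8364 × 30 = 145.092 mm

145.1 mm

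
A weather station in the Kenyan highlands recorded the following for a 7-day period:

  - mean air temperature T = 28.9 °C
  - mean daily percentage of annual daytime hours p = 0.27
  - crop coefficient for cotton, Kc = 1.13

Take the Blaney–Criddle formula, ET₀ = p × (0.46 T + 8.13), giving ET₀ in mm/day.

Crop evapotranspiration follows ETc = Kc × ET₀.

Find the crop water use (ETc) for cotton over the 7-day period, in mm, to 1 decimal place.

ET₀ = 0.27 × (0.46 × 28.9 + 8.13) = 0.27 × 21.424 = 5.7845 mm/d
ETc = Kc × ET₀ = 1.13 × 5.7845 = 6.5365 mm/d
Over 7 days: 6.5365 × 7 = 45.756 mm

45.8 mm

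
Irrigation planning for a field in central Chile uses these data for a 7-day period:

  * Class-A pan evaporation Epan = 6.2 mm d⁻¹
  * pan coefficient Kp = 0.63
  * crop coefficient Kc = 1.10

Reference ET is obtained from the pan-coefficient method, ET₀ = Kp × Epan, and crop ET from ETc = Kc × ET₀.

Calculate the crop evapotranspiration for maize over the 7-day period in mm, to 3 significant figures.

ET₀ = 0.63 × 6.2 = 3.9060 mm/d
ETc = Kc × ET₀ = 1.10 × 3.9060 = 4.2966 mm/d
Over 7 days: 4.2966 × 7 = 30.076 mm

30.1 mm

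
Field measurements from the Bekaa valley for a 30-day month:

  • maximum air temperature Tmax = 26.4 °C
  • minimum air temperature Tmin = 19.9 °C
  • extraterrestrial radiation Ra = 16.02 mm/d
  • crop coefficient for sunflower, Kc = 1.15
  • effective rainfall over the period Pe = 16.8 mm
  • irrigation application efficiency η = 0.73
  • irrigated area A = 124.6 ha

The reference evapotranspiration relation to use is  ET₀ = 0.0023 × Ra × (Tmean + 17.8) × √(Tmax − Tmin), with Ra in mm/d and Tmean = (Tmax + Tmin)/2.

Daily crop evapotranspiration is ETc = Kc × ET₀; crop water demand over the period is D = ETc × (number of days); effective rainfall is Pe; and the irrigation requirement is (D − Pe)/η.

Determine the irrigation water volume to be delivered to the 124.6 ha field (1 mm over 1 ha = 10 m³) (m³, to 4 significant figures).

Tmean = (26.4 + 19.9)/2 = 23.15 °C
ET₀ = 0.0023 × 16.02 × (23.15 + 17.8) × √6.5 = 0.0023 × 16.02 × 40.95 × 2.5495 = 3.8468 mm/d
ETc = Kc × ET₀ = 1.15 × 3.8468 = 4.4238 mm/d
Crop demand D = ETc × 30 d = 4.4238 × 30 = 132.714 mm
D − Pe = 132.714 − 16.8 = 115.914 mm
Gross irrigation = 115.914 / 0.73 = 158.786 mm
Volume = 158.786 mm × 124.6 ha × 10 = 197847.4 m³

197800 m³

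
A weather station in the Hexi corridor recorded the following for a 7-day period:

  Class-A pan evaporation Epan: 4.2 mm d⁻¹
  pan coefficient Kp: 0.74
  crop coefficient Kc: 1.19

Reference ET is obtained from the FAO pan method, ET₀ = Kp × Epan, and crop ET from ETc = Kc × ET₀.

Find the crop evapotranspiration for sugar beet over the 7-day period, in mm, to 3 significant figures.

25.9 mm

ET₀ = 0.74 × 4.2 = 3.1080 mm/d
ETc = Kc × ET₀ = 1.19 × 3.1080 = 3.6985 mm/d
Over 7 days: 3.6985 × 7 = 25.890 mm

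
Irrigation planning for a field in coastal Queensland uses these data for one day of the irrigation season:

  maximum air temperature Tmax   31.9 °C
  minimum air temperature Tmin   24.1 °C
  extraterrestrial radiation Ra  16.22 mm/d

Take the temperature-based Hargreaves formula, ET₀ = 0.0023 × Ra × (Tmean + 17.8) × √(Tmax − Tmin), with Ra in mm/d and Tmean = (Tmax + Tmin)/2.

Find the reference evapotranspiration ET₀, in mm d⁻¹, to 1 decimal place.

4.8 mm d⁻¹

Tmean = (31.9 + 24.1)/2 = 28.00 °C
ET₀ = 0.0023 × 16.22 × (28.00 + 17.8) × √7.8 = 0.0023 × 16.22 × 45.80 × 2.7928 = 4.7718 mm/d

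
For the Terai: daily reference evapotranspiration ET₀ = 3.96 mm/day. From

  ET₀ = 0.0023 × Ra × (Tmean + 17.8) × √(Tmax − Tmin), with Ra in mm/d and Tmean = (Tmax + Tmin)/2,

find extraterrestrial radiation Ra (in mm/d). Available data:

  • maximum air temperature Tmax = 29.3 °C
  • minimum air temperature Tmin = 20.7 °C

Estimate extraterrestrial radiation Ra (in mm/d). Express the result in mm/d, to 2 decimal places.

Tmean = 25.00 °C; √ΔT = 2.9326
Ra = ET₀ / [0.0023 × (Tmean+17.8) × √ΔT] = 3.96 / (0.0023 × 42.80 × 2.9326) = 13.717 mm/d

13.72 mm/d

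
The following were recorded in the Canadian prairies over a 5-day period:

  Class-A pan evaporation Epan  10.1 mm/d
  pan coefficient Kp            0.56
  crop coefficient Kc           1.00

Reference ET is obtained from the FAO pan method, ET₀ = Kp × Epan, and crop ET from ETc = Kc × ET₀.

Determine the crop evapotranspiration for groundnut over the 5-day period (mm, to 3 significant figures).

28.3 mm

ET₀ = 0.56 × 10.1 = 5.6560 mm/d
ETc = Kc × ET₀ = 1.00 × 5.6560 = 5.6560 mm/d
Over 5 days: 5.6560 × 5 = 28.280 mm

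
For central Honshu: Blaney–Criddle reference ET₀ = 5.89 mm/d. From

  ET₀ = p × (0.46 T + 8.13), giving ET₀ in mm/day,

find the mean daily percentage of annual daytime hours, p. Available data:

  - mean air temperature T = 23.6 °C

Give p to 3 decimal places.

0.310

p = ET₀ / (0.46 T + 8.13) = 5.89 / (0.46 × 23.6 + 8.13) = 5.89 / 18.986 = 0.3102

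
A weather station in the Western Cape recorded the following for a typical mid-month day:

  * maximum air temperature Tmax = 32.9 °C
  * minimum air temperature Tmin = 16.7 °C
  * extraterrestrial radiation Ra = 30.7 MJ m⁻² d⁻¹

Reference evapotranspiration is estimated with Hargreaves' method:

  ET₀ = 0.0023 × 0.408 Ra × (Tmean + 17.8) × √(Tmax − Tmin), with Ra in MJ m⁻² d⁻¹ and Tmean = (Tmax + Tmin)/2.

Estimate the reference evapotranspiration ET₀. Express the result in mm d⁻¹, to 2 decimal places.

Tmean = (32.9 + 16.7)/2 = 24.80 °C
0.408 Ra = 0.408 × 30.7 = 12.5256 mm/d equivalent
ET₀ = 0.0023 × 12.5256 × (24.80 + 17.8) × √16.2 = 0.0023 × 12.5256 × 42.60 × 4.0249 = 4.9396 mm/d

4.94 mm d⁻¹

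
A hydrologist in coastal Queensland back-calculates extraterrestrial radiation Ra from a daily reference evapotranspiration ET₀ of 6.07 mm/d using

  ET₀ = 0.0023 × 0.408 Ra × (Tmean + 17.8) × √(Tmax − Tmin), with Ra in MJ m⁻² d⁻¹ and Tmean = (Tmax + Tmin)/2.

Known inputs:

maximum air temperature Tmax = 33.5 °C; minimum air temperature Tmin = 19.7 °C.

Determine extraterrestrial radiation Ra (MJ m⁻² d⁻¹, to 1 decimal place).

Tmean = (33.5+19.7)/2 = 26.60 °C; ΔT = 13.8
Ra = ET₀ / [0.0023 × 0.408 × (Tmean+17.8) × √ΔT]
   = 6.07 / (0.0023 × 0.408 × 44.40 × 3.7148) = 39.218 MJ m⁻² d⁻¹

39.2 MJ m⁻² d⁻¹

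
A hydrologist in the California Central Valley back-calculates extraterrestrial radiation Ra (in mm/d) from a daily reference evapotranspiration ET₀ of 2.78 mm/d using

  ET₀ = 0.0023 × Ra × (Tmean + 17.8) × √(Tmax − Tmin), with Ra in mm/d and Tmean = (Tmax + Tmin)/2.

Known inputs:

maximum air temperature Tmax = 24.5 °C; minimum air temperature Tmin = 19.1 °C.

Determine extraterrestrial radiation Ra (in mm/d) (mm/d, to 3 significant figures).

Tmean = 21.80 °C; √ΔT = 2.3238
Ra = ET₀ / [0.0023 × (Tmean+17.8) × √ΔT] = 2.78 / (0.0023 × 39.60 × 2.3238) = 13.135 mm/d

13.1 mm/d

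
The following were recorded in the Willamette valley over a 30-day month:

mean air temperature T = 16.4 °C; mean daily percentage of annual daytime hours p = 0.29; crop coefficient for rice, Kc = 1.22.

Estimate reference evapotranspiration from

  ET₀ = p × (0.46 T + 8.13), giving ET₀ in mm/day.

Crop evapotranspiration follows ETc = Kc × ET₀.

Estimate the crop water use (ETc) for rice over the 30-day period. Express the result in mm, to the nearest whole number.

ET₀ = 0.29 × (0.46 × 16.4 + 8.13) = 0.29 × 15.674 = 4.5455 mm/d
ETc = Kc × ET₀ = 1.22 × 4.5455 = 5.5455 mm/d
Over 30 days: 5.5455 × 30 = 166.365 mm

166 mm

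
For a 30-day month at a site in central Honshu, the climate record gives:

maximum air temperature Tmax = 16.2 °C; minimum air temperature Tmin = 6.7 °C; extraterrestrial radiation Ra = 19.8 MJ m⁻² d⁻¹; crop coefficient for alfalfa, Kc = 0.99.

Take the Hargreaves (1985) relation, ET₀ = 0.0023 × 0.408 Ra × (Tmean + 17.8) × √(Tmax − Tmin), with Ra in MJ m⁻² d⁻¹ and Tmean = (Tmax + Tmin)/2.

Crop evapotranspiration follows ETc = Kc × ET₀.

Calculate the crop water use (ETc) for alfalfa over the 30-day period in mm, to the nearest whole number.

50 mm

Tmean = (16.2 + 6.7)/2 = 11.45 °C
0.408 Ra = 0.408 × 19.8 = 8.0784 mm/d equivalent
ET₀ = 0.0023 × 8.0784 × (11.45 + 17.8) × √9.5 = 0.0023 × 8.0784 × 29.25 × 3.0822 = 1.6751 mm/d
ETc = Kc × ET₀ = 0.99 × 1.6751 = 1.6583 mm/d
Over 30 days: 1.6583 × 30 = 49.749 mm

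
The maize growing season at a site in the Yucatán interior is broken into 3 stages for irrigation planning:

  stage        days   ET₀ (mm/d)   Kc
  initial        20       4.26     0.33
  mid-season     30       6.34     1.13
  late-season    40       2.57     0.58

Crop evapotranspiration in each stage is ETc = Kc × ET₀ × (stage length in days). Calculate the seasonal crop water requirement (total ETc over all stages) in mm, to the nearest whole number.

303 mm

initial: 0.33 × 4.26 × 20 = 28.12 mm
mid-season: 1.13 × 6.34 × 30 = 214.93 mm
late-season: 0.58 × 2.57 × 40 = 59.62 mm
Seasonal total = 302.67 mm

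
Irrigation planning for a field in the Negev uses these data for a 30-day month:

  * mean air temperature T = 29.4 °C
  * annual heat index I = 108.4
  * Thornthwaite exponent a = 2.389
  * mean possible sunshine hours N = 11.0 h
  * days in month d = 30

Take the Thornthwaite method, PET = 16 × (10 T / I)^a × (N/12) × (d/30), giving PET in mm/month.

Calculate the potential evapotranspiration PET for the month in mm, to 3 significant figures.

10T/I = 10 × 29.4 / 108.4 = 2.7122
(10T/I)^a = 2.7122^2.389 = 10.8444
Uncorrected PET = 16 × 10.8444 = 173.510 mm
Correction = (N/12)(d/30) = (11.0/12)(30/30) = 0.9167
PET = 173.510 × 0.9167 = 159.057 mm/month

159 mm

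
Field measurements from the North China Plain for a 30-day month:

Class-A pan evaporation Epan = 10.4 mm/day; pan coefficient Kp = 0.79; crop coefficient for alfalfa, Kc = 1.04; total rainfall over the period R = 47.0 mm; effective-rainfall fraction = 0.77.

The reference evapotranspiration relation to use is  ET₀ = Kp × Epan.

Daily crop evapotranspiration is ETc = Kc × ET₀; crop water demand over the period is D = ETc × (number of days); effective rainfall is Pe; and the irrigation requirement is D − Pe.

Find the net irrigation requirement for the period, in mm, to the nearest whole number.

220 mm

ET₀ = 0.79 × 10.4 = 8.2160 mm/d
ETc = Kc × ET₀ = 1.04 × 8.2160 = 8.5446 mm/d
Crop demand D = ETc × 30 d = 8.5446 × 30 = 256.338 mm
Pe = 0.77 × 47.0 = 36.190 mm
D − Pe = 256.338 − 36.190 = 220.148 mm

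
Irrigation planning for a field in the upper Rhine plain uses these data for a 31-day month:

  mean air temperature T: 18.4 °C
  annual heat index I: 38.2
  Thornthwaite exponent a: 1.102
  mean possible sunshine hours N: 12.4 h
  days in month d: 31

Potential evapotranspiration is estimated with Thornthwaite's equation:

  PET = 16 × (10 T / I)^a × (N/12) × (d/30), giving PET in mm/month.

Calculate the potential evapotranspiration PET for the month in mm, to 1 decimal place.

10T/I = 10 × 18.4 / 38.2 = 4.8168
(10T/I)^a = 4.8168^1.102 = 5.6546
Uncorrected PET = 16 × 5.6546 = 90.474 mm
Correction = (N/12)(d/30) = (12.4/12)(31/30) = 1.0678
PET = 90.474 × 1.0678 = 96.608 mm/month

96.6 mm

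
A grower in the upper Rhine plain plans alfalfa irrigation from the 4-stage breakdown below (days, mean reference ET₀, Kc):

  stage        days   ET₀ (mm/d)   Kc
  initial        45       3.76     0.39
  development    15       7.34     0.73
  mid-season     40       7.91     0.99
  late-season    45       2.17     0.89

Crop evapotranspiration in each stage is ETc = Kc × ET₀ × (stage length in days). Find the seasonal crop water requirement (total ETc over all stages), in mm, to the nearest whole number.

initial: 0.39 × 3.76 × 45 = 65.99 mm
development: 0.73 × 7.34 × 15 = 80.37 mm
mid-season: 0.99 × 7.91 × 40 = 313.24 mm
late-season: 0.89 × 2.17 × 45 = 86.91 mm
Seasonal total = 546.51 mm

547 mm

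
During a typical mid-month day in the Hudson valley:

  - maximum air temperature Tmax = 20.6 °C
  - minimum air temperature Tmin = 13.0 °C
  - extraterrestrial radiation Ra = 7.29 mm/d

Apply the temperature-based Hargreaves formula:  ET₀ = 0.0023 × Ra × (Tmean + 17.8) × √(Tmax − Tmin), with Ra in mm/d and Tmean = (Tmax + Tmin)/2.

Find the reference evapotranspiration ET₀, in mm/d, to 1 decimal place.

Tmean = (20.6 + 13.0)/2 = 16.80 °C
ET₀ = 0.0023 × 7.29 × (16.80 + 17.8) × √7.6 = 0.0023 × 7.29 × 34.60 × 2.7568 = 1.5993 mm/d

1.6 mm/d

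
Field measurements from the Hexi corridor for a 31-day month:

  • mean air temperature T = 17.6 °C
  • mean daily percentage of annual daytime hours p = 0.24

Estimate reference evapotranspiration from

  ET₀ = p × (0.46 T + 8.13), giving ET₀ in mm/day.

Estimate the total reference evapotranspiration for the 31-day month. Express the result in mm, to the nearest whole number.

ET₀ = 0.24 × (0.46 × 17.6 + 8.13) = 0.24 × 16.226 = 3.8942 mm/d
Monthly total = 3.8942 × 31 = 120.720 mm

121 mm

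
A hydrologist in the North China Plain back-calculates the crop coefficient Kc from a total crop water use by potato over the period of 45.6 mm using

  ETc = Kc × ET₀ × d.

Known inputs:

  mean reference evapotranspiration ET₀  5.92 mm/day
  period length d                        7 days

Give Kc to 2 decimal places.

1.10

ETc = Kc × ET₀ × d  ⇒  Kc = ETc / (ET₀ × d)
Kc = 45.6 / (5.92 × 7) = 45.6 / 41.44 = 1.1004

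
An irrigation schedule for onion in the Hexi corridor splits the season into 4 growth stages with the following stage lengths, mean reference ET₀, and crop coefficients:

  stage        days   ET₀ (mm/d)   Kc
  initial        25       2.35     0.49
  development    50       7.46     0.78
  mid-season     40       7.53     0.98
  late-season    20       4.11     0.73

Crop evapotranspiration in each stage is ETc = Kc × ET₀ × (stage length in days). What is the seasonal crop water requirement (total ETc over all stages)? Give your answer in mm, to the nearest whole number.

675 mm

initial: 0.49 × 2.35 × 25 = 28.79 mm
development: 0.78 × 7.46 × 50 = 290.94 mm
mid-season: 0.98 × 7.53 × 40 = 295.18 mm
late-season: 0.73 × 4.11 × 20 = 60.01 mm
Seasonal total = 674.92 mm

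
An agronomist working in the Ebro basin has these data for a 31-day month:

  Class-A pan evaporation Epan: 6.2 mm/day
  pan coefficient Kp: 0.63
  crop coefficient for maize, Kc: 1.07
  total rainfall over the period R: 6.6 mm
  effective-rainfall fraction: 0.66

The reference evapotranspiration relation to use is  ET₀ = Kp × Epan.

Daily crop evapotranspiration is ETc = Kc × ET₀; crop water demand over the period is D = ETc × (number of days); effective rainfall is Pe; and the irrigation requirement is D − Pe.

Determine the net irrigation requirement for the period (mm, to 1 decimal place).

ET₀ = 0.63 × 6.2 = 3.9060 mm/d
ETc = Kc × ET₀ = 1.07 × 3.9060 = 4.1794 mm/d
Crop demand D = ETc × 31 d = 4.1794 × 31 = 129.561 mm
Pe = 0.66 × 6.6 = 4.356 mm
D − Pe = 129.561 − 4.356 = 125.205 mm

125.2 mm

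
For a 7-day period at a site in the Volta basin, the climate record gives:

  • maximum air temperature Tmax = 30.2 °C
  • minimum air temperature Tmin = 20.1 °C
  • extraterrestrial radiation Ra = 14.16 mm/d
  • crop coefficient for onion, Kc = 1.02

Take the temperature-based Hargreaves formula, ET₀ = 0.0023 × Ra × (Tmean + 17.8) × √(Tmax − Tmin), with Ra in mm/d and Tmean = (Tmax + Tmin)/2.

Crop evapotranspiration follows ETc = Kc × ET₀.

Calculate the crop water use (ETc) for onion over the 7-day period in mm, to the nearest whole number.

Tmean = (30.2 + 20.1)/2 = 25.15 °C
ET₀ = 0.0023 × 14.16 × (25.15 + 17.8) × √10.1 = 0.0023 × 14.16 × 42.95 × 3.1780 = 4.4454 mm/d
ETc = Kc × ET₀ = 1.02 × 4.4454 = 4.5343 mm/d
Over 7 days: 4.5343 × 7 = 31.740 mm

32 mm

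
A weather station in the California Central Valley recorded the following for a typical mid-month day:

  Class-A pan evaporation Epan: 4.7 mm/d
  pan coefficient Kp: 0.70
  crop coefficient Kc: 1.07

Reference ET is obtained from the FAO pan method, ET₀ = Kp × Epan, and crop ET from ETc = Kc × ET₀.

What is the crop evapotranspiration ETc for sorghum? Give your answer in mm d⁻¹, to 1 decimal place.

3.5 mm d⁻¹

ET₀ = 0.70 × 4.7 = 3.2900 mm/d
ETc = Kc × ET₀ = 1.07 × 3.2900 = 3.5203 mm/d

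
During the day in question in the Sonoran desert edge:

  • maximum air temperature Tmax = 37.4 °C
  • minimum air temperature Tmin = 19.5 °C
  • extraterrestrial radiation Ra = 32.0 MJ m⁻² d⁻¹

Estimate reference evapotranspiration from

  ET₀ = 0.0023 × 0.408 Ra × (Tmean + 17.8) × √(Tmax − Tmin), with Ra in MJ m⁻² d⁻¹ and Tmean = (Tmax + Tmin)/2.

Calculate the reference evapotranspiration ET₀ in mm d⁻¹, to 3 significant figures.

Tmean = (37.4 + 19.5)/2 = 28.45 °C
0.408 Ra = 0.408 × 32.0 = 13.0560 mm/d equivalent
ET₀ = 0.0023 × 13.0560 × (28.45 + 17.8) × √17.9 = 0.0023 × 13.0560 × 46.25 × 4.2308 = 5.8759 mm/d

5.88 mm d⁻¹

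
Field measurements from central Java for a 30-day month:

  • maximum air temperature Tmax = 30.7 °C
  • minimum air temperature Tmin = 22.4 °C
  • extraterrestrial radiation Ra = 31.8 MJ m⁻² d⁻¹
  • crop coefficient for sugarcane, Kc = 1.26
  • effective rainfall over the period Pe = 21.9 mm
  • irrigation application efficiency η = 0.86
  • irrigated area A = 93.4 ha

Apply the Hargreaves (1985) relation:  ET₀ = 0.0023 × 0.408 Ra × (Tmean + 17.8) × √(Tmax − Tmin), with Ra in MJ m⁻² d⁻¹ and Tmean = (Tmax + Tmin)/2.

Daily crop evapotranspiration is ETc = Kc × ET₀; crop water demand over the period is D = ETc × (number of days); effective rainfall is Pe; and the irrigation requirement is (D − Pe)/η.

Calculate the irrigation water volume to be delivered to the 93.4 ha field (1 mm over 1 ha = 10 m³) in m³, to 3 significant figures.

Tmean = (30.7 + 22.4)/2 = 26.55 °C
0.408 Ra = 0.408 × 31.8 = 12.9744 mm/d equivalent
ET₀ = 0.0023 × 12.9744 × (26.55 + 17.8) × √8.3 = 0.0023 × 12.9744 × 44.35 × 2.8810 = 3.8129 mm/d
ETc = Kc × ET₀ = 1.26 × 3.8129 = 4.8043 mm/d
Crop demand D = ETc × 30 d = 4.8043 × 30 = 144.129 mm
D − Pe = 144.129 − 21.9 = 122.229 mm
Gross irrigation = 122.229 / 0.86 = 142.127 mm
Volume = 142.127 mm × 93.4 ha × 10 = 132746.6 m³

133000 m³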